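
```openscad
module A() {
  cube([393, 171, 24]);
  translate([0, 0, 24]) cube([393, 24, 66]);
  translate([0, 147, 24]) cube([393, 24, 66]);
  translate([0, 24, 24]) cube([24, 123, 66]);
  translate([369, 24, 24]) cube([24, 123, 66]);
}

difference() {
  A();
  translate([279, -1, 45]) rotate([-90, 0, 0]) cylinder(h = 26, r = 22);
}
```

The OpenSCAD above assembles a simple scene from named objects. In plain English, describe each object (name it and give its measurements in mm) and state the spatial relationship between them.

A is an open storage box with external size 393×171×90 mm and wall thickness 24 mm (the base is also 24 mm thick). The base covers the whole footprint; the four walls stand on the base, with the y-facing walls full-width and the x-facing walls fitting between their inner faces.

The open box has a circular hole of radius 22 mm through its front wall, centred at (x = 279, z = 45).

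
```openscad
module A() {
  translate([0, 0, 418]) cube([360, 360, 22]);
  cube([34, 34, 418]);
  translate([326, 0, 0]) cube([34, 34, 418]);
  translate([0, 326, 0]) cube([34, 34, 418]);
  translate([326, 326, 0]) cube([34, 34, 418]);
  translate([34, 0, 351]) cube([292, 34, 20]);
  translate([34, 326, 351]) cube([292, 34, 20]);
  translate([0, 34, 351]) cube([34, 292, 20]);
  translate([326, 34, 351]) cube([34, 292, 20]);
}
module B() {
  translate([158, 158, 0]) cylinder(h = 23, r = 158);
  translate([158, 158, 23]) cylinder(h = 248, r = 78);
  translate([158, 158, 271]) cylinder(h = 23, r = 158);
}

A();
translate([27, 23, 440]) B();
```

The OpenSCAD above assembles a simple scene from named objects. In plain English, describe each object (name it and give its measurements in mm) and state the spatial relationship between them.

A is a simple wooden stool: a rectangular seat 360 mm (x) by 360 mm (y), 22 mm thick, top face at z = 440 mm, on four square legs, each 34×34 mm in cross-section. The legs rest on z = 0, each flush with a corner of the seat. Four stretchers, 34 mm wide and 20 mm tall, connect adjacent legs with their undersides at z = 351 mm, each running between the inner faces of the legs it joins and aligned with the legs' outer faces on the other axis.

B is a spool: two coaxial disc flanges of radius 158 mm and thickness 23 mm, joined by a core cylinder of radius 78 mm and height 248 mm. The lower flange rests on z = 0 and the three cylinders share a vertical axis.

The spool is on top of the stool.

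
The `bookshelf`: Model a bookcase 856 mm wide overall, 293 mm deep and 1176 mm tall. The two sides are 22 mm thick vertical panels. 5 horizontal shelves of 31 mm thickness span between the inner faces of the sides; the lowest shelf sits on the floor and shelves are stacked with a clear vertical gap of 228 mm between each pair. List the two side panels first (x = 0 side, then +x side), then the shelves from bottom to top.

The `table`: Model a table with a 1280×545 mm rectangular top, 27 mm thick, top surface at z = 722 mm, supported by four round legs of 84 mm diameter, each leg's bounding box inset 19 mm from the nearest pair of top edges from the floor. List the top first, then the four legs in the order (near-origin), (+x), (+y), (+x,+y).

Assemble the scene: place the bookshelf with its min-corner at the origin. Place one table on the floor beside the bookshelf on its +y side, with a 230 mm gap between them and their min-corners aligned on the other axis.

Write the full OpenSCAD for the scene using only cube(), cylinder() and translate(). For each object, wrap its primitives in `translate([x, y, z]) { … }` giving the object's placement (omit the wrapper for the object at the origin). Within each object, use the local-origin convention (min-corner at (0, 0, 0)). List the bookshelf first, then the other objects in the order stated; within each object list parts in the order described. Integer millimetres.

cube([22, 293, 1176]);
translate([834, 0, 0]) cube([22, 293, 1176]);
translate([22, 0, 0]) cube([812, 293, 31]);
translate([22, 0, 259]) cube([812, 293, 31]);
translate([22, 0, 518]) cube([812, 293, 31]);
translate([22, 0, 777]) cube([812, 293, 31]);
translate([22, 0, 1036]) cube([812, 293, 31]);
translate([0, 523, 0]) {
  translate([0, 0, 695]) cube([1280, 545, 27]);
  translate([61, 61, 0]) cylinder(h = 695, r = 42);
  translate([1219, 61, 0]) cylinder(h = 695, r = 42);
  translate([61, 484, 0]) cylinder(h = 695, r = 42);
  translate([1219, 484, 0]) cylinder(h = 695, r = 42);
}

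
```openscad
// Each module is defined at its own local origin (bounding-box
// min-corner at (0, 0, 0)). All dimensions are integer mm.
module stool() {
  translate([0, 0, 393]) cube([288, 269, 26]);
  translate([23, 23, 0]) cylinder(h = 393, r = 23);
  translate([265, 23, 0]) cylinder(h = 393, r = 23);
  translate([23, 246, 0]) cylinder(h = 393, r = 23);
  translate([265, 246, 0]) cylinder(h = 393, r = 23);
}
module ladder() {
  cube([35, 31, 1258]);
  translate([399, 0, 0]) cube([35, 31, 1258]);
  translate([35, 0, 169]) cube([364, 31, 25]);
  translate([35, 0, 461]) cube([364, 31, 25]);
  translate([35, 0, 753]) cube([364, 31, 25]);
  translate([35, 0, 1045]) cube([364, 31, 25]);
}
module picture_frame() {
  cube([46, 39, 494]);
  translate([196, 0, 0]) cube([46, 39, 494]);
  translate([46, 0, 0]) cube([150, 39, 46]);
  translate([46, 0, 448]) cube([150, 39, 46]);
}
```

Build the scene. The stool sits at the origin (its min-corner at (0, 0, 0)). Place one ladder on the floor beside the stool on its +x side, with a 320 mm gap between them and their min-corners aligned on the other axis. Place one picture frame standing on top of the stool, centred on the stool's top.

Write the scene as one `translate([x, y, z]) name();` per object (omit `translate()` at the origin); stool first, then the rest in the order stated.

stool();
translate([608, 0, 0]) ladder();
translate([23, 115, 419]) picture_frame();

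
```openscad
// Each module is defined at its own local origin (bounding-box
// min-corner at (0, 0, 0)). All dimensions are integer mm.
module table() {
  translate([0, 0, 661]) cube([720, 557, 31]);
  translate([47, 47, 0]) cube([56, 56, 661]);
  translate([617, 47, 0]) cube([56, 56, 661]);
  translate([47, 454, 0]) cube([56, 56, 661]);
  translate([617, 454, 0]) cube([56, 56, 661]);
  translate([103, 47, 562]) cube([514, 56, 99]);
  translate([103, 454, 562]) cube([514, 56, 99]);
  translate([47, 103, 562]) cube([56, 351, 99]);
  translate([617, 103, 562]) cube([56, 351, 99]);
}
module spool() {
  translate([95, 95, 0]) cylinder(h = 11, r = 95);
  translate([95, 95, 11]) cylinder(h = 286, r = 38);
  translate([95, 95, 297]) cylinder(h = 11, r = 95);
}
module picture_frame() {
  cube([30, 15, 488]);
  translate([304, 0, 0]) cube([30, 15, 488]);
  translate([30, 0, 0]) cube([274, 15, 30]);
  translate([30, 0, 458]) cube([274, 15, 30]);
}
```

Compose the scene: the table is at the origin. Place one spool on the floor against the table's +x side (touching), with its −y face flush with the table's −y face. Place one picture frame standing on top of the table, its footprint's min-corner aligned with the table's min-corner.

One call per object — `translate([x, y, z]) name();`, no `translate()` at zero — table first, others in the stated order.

table();
translate([720, 0, 0]) spool();
translate([0, 0, 692]) picture_frame();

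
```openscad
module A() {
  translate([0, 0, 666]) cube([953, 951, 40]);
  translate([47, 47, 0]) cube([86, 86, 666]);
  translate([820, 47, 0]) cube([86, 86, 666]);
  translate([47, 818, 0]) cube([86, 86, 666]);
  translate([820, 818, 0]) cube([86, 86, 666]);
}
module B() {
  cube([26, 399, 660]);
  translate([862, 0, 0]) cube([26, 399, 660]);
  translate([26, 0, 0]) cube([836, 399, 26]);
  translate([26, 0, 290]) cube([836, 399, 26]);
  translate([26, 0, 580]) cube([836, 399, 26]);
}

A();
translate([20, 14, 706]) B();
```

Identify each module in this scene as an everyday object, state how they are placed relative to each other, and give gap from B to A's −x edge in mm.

The bookshelf's min-x is at 20; the table's min-x is 0; gap = 20 mm.

A is a table. B is a bookshelf. The bookshelf is on top of the table. The gap from the bookshelf to the table's −x edge is 20 mm.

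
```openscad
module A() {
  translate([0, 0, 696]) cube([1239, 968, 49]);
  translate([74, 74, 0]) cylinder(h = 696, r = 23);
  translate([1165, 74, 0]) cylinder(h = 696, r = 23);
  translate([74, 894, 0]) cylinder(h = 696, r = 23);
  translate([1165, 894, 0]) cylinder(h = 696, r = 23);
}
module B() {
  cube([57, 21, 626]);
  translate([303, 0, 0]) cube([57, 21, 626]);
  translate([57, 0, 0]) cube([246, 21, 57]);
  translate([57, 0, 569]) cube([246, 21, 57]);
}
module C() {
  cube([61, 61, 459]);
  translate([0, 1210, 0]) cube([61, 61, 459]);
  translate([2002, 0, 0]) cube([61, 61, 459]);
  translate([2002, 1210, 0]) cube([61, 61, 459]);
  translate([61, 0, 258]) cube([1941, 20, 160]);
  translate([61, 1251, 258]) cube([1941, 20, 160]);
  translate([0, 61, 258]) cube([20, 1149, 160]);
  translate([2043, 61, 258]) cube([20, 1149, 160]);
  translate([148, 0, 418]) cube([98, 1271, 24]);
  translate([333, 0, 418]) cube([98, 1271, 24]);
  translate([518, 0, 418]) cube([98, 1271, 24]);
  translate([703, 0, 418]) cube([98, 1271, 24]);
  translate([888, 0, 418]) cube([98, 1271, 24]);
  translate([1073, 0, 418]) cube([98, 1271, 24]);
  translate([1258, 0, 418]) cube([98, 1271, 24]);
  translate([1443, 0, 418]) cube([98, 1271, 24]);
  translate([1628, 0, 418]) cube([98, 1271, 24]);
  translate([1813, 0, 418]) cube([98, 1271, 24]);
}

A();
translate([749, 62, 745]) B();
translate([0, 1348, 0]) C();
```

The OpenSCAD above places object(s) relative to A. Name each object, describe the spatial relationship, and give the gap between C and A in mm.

A is a table. B is a picture frame. C is a bed frame. The picture frame is on top of the table. The bed frame is on the floor beside the table on its +y side. The gap between the bed frame and the table is 380 mm.

The bed frame's nearest face is 380 mm from the table's +y face.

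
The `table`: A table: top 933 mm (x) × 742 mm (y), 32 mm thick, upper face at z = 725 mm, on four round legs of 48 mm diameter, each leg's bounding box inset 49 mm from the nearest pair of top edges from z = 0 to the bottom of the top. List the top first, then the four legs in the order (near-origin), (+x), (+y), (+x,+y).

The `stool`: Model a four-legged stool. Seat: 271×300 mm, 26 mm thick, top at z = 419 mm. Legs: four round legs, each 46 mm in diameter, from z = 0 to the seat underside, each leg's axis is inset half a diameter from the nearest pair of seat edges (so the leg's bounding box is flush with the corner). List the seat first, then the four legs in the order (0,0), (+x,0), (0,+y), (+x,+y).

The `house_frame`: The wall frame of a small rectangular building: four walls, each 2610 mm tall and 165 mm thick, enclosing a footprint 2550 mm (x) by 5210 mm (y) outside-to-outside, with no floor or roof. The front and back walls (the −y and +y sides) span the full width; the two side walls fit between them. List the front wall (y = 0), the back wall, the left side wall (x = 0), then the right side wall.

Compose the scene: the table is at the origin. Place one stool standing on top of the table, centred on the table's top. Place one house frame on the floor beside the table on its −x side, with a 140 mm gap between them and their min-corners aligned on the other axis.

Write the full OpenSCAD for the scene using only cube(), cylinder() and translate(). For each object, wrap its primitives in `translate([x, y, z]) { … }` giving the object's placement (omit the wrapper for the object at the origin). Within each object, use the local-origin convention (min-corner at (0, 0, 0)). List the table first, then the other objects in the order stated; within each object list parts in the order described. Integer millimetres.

translate([0, 0, 693]) cube([933, 742, 32]);
translate([73, 73, 0]) cylinder(h = 693, r = 24);
translate([860, 73, 0]) cylinder(h = 693, r = 24);
translate([73, 669, 0]) cylinder(h = 693, r = 24);
translate([860, 669, 0]) cylinder(h = 693, r = 24);
translate([331, 221, 725]) {
  translate([0, 0, 393]) cube([271, 300, 26]);
  translate([23, 23, 0]) cylinder(h = 393, r = 23);
  translate([248, 23, 0]) cylinder(h = 393, r = 23);
  translate([23, 277, 0]) cylinder(h = 393, r = 23);
  translate([248, 277, 0]) cylinder(h = 393, r = 23);
}
translate([-2690, 0, 0]) {
  cube([2550, 165, 2610]);
  translate([0, 5045, 0]) cube([2550, 165, 2610]);
  translate([0, 165, 0]) cube([165, 4880, 2610]);
  translate([2385, 165, 0]) cube([165, 4880, 2610]);
}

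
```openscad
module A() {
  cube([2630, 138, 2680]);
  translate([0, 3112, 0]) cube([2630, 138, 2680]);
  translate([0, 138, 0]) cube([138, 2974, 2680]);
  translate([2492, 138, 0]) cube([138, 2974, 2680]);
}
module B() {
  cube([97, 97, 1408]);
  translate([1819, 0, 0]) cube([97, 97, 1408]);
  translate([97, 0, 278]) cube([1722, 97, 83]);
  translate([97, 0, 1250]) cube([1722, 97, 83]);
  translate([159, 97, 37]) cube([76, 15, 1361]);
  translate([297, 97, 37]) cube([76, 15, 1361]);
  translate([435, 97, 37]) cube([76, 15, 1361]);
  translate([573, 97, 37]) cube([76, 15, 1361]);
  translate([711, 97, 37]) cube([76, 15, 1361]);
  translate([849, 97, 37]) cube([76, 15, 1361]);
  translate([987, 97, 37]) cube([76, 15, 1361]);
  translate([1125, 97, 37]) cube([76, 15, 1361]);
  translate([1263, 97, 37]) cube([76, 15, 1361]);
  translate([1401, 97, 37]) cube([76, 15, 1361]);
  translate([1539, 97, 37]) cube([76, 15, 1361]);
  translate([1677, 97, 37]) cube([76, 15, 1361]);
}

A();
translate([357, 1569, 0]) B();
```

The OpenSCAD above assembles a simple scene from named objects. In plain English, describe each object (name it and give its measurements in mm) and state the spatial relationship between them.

A is the wall frame of a small rectangular building: four walls, each 2680 mm tall and 138 mm thick, enclosing a footprint 2630 mm (x) by 3250 mm (y) outside-to-outside, with no floor or roof. The front and back walls (the −y and +y sides) span the full width; the two side walls fit between them.

B is a fence section. Two 97×97 mm posts, 1408 mm tall, stand on the floor with a clear span of 1722 mm between their inner faces. Two horizontal rails of 97×83 mm section span the gap between the posts with their undersides at z = 278 mm and z = 1250 mm, flush with the posts' −y face. 12 pickets, each 76 mm wide, 15 mm thick and 1361 mm tall, are fixed to the +y face of the rails with their bottoms at z = 37 mm, evenly spaced across the span with equal gaps (rounded down to the nearest mm) at the −x end and between each pair — any rounding remainder accumulates at the +x end.

The fence section sits inside the house frame, centred.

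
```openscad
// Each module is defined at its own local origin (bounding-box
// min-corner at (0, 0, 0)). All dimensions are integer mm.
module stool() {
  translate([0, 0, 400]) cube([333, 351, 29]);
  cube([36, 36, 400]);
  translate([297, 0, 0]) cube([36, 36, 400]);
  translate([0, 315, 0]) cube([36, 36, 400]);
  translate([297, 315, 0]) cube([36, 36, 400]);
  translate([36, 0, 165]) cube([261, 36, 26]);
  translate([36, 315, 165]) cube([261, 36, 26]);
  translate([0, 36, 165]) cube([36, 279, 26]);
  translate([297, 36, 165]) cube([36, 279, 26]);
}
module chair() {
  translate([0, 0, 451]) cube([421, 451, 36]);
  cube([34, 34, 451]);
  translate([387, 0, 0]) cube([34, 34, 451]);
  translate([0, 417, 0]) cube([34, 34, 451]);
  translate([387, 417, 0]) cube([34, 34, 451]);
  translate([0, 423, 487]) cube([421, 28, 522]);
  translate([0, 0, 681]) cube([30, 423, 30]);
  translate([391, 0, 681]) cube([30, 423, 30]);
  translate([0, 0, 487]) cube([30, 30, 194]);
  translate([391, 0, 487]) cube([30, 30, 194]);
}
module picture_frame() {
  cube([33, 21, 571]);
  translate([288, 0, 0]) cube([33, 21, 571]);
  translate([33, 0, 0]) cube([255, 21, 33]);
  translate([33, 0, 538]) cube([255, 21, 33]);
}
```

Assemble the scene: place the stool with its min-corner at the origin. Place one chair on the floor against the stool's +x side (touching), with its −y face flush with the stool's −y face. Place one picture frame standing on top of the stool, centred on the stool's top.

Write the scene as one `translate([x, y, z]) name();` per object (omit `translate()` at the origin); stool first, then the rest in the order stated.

stool();
translate([333, 0, 0]) chair();
translate([6, 165, 429]) picture_frame();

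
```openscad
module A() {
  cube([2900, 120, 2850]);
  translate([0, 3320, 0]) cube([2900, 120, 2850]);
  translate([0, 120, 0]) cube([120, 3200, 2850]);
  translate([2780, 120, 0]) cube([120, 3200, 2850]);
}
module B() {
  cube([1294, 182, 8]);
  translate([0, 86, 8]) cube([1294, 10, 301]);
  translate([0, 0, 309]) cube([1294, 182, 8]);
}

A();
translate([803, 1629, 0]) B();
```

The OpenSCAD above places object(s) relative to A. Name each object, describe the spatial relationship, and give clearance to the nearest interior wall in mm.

Clearances: x = 683, y = 1509; minimum 683 mm.

A is a house frame. B is an I-beam. The I-beam sits inside the house frame, centred. The clearance to the nearest interior wall is 683 mm.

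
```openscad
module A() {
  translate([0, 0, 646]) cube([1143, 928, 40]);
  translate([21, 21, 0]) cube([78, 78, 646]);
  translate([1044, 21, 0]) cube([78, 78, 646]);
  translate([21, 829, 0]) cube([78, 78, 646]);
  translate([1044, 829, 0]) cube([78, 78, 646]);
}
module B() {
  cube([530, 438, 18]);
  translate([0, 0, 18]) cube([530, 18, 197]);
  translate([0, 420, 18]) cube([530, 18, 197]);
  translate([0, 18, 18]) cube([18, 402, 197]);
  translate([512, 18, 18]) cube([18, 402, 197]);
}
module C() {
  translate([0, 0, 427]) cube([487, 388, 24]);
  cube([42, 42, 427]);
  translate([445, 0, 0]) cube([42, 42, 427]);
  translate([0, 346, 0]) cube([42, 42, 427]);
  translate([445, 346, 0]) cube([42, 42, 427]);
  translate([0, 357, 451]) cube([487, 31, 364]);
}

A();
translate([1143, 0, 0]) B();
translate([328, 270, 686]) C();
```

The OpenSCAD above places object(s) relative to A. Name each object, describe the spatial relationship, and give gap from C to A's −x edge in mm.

A is a table. B is an open box. C is a chair. The open box is against the table's +x side, with their −y faces flush. The chair is on top of the table, centred. The gap from the chair to the table's −x edge is 328 mm.

The chair's min-x is at 328; the table's min-x is 0; gap = 328 mm.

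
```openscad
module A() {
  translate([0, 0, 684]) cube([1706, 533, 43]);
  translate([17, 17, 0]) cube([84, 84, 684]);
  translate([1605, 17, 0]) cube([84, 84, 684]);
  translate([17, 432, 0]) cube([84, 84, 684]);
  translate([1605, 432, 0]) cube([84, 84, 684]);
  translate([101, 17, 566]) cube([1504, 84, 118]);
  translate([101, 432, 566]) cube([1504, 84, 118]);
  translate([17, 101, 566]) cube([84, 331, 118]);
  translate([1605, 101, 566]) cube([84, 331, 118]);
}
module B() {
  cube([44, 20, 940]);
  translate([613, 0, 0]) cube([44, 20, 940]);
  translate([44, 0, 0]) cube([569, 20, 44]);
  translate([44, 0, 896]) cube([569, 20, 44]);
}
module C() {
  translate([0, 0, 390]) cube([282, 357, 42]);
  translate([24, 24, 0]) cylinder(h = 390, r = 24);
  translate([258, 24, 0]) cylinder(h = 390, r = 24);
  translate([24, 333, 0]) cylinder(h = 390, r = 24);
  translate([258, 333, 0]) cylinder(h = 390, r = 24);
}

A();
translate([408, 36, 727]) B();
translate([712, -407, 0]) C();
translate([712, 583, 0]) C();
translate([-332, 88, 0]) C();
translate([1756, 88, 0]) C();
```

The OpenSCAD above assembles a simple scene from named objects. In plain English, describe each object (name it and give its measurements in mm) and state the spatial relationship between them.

A is a rectangular dining table. The top is 1706×533×43 mm with its upper surface at z = 727 mm. It stands on four 84×84 mm square legs, each inset 17 mm from the nearest pair of top edges, running from the floor to the underside of the top. Four apron rails, 84 mm thick and 118 mm tall, run between adjacent legs with their top edges flush with the underside of the top and their outer faces flush with the legs' outer faces.

B is a picture frame with a 569×852 mm rectangular opening (x by z) and a uniform 44 mm border on every side. Frame depth is 20 mm along y. It is built from two vertical stiles running the full outside height and two horizontal rails spanning the gap between the stiles.

C is a simple wooden stool: a rectangular seat 282 mm (x) by 357 mm (y), 42 mm thick, top face at z = 432 mm, on four round legs, each 48 mm in diameter. The legs rest on z = 0, each leg's axis is inset half a diameter from the nearest pair of seat edges (so the leg's bounding box is flush with the corner).

The picture frame is on top of the table. Four stools sit around the table at the −y, +y, −x, +x sides.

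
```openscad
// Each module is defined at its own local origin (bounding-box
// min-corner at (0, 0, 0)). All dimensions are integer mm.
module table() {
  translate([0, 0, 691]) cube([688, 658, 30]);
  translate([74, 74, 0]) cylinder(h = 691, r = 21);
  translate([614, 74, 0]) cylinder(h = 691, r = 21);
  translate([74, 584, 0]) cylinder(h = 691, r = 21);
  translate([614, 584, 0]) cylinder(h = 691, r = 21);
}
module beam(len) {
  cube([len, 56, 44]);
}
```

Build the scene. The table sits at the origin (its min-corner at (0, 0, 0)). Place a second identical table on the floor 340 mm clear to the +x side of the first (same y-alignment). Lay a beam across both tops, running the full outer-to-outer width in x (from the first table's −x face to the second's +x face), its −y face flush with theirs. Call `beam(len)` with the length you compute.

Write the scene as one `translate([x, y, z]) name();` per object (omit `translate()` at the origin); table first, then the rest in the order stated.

table();
translate([1028, 0, 0]) table();
translate([0, 0, 721]) beam(1716);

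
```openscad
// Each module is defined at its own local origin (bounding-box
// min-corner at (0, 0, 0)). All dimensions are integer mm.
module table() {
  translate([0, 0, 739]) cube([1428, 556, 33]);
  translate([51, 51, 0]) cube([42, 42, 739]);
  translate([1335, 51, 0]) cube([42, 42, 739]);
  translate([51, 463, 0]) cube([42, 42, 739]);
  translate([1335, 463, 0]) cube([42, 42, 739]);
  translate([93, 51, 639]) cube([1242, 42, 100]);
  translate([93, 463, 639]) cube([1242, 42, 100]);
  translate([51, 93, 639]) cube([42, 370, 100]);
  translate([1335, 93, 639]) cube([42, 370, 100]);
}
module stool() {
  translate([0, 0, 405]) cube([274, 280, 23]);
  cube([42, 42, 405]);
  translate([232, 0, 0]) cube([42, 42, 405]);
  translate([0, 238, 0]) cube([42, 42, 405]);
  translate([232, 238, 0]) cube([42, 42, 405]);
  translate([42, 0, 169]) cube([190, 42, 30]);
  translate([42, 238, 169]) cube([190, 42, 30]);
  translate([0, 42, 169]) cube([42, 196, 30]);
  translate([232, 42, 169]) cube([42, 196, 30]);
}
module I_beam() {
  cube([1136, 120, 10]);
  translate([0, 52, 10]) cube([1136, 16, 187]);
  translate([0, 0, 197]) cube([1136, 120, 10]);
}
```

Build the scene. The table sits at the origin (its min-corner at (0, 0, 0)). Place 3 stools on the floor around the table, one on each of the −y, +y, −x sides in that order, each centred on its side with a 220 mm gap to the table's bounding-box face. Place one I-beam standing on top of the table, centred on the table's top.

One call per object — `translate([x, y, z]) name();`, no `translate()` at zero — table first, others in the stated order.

table();
translate([577, -500, 0]) stool();
translate([577, 776, 0]) stool();
translate([-494, 138, 0]) stool();
translate([146, 218, 772]) I_beam();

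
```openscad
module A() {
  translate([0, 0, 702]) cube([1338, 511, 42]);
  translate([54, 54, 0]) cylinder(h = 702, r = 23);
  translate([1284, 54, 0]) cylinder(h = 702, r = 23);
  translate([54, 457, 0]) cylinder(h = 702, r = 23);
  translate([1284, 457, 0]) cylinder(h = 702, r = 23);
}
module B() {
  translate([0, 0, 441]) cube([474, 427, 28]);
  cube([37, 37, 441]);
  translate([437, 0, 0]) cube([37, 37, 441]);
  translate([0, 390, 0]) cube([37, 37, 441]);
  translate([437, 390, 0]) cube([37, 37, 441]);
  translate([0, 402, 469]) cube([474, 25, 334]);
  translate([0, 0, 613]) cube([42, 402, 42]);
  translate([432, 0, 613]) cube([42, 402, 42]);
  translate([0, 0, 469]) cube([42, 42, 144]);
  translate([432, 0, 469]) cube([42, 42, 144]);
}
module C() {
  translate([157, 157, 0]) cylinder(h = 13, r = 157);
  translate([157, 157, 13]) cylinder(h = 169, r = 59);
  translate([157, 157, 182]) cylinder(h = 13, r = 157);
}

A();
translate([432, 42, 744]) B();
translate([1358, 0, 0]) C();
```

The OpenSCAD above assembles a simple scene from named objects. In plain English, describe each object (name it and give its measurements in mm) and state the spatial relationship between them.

A is a table: top 1338 mm (x) × 511 mm (y), 42 mm thick, upper face at z = 744 mm, on four round legs of 46 mm diameter, each leg's bounding box inset 31 mm from the nearest pair of top edges, running from z = 0 to the bottom of the top.

B is a chair. The seat is a 474×427×28 mm slab with its top at z = 469 mm, on four 37×37 mm corner legs (flush with the seat edges, standing on z = 0). A flat backrest 25 mm thick, 334 mm tall, spans the full seat width and rises from the seat top along its +y edge, rear face flush with the rear of the seat. Two armrests of 42×42 mm section run along each side from the seat's front edge to the front of the backrest, top faces 186 mm above the seat top and outer faces flush with the seat's x-edges; a 42×42 mm post under the front of each armrest stands on the seat at the front corner.

C is a spool: two coaxial disc flanges of radius 157 mm and thickness 13 mm, joined by a core cylinder of radius 59 mm and height 169 mm. The lower flange rests on z = 0 and the three cylinders share a vertical axis.

The chair is on top of the table, centred. The spool is on the floor beside the table on its +x side.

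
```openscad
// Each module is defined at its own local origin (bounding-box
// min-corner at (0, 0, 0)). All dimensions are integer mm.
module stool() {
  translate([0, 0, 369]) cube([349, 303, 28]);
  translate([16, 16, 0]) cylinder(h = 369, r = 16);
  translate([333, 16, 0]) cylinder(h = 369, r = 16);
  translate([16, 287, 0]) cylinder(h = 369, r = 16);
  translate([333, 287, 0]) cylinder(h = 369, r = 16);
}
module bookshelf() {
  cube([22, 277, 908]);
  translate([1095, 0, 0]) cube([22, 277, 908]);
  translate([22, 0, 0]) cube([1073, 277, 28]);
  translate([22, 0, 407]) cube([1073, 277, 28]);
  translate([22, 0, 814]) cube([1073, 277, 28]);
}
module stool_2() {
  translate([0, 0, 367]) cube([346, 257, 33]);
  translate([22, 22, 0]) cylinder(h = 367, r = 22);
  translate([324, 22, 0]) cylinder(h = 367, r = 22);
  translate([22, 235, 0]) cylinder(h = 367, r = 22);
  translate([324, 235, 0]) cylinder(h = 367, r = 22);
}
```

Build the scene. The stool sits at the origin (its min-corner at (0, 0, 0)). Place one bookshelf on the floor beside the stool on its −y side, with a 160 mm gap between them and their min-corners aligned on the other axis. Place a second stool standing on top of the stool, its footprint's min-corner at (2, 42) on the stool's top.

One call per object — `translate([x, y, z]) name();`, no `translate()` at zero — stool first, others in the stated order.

stool();
translate([0, -437, 0]) bookshelf();
translate([2, 42, 397]) stool_2();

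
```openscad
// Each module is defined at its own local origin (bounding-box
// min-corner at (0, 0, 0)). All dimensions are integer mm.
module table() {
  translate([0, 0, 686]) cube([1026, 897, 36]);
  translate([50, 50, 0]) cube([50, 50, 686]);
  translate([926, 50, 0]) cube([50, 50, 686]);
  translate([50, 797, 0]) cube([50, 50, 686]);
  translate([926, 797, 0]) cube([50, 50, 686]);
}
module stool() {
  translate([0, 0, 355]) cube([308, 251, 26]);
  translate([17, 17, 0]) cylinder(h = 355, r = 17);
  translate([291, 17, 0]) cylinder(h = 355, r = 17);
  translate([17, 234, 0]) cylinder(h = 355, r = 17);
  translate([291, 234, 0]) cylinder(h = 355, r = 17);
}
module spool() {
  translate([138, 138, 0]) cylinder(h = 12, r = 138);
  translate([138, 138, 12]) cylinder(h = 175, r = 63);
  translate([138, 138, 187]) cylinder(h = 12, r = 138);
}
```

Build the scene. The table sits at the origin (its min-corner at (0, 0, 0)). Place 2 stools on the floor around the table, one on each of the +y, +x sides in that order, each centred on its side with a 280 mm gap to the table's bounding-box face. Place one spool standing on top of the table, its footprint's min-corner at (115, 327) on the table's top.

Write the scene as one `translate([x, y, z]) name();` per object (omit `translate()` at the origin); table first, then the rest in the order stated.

table();
translate([359, 1177, 0]) stool();
translate([1306, 323, 0]) stool();
translate([115, 327, 722]) spool();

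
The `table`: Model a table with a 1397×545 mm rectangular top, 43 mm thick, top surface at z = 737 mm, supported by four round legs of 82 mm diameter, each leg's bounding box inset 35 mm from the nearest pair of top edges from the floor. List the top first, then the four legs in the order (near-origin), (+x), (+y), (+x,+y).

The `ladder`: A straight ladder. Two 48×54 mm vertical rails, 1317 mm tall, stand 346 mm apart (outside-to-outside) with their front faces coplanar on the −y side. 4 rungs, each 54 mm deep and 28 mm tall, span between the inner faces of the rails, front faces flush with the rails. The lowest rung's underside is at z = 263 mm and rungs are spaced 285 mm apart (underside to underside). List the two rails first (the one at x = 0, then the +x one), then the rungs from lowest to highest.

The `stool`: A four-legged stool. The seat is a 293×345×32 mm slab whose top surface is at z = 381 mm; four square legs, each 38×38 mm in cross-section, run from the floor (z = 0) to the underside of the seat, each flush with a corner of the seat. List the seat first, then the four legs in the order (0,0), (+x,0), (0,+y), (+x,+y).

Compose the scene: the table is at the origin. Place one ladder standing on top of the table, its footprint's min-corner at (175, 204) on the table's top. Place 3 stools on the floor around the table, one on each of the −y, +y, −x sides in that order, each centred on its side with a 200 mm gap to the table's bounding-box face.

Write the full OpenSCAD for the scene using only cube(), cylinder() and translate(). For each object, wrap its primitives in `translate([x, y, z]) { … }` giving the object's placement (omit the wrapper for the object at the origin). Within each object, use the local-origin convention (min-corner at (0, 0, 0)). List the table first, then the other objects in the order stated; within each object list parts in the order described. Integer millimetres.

translate([0, 0, 694]) cube([1397, 545, 43]);
translate([76, 76, 0]) cylinder(h = 694, r = 41);
translate([1321, 76, 0]) cylinder(h = 694, r = 41);
translate([76, 469, 0]) cylinder(h = 694, r = 41);
translate([1321, 469, 0]) cylinder(h = 694, r = 41);
translate([175, 204, 737]) {
  cube([48, 54, 1317]);
  translate([298, 0, 0]) cube([48, 54, 1317]);
  translate([48, 0, 263]) cube([250, 54, 28]);
  translate([48, 0, 548]) cube([250, 54, 28]);
  translate([48, 0, 833]) cube([250, 54, 28]);
  translate([48, 0, 1118]) cube([250, 54, 28]);
}
translate([552, -545, 0]) {
  translate([0, 0, 349]) cube([293, 345, 32]);
  cube([38, 38, 349]);
  translate([255, 0, 0]) cube([38, 38, 349]);
  translate([0, 307, 0]) cube([38, 38, 349]);
  translate([255, 307, 0]) cube([38, 38, 349]);
}
translate([552, 745, 0]) {
  translate([0, 0, 349]) cube([293, 345, 32]);
  cube([38, 38, 349]);
  translate([255, 0, 0]) cube([38, 38, 349]);
  translate([0, 307, 0]) cube([38, 38, 349]);
  translate([255, 307, 0]) cube([38, 38, 349]);
}
translate([-493, 100, 0]) {
  translate([0, 0, 349]) cube([293, 345, 32]);
  cube([38, 38, 349]);
  translate([255, 0, 0]) cube([38, 38, 349]);
  translate([0, 307, 0]) cube([38, 38, 349]);
  translate([255, 307, 0]) cube([38, 38, 349]);
}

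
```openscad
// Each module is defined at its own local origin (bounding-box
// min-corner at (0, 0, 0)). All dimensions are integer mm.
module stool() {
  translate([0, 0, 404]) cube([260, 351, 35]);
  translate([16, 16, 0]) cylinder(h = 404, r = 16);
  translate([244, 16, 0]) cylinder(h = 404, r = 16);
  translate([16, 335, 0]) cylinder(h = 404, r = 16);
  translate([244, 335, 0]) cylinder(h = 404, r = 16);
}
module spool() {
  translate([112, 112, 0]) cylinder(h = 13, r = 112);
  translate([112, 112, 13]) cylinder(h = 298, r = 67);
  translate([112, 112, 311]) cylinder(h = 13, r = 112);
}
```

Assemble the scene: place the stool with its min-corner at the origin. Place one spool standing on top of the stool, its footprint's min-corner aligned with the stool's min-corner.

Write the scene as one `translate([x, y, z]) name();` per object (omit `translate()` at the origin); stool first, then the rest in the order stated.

stool();
translate([0, 0, 439]) spool();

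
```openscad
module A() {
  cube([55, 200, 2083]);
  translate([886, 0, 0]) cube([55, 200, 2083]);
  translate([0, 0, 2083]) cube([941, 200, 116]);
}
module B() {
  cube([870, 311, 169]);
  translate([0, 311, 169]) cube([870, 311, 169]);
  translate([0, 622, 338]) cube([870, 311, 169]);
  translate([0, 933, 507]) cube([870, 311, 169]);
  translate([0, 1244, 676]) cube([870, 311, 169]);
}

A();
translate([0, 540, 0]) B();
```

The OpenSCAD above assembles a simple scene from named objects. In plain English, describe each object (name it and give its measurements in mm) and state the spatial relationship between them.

A is a door frame. The clear opening is 831 mm wide and 2083 mm high. Two 55 mm wide jambs, 200 mm deep, stand either side of the opening from the floor to the top of the opening. A 116 mm thick head sits across the top of both jambs, spanning the full outside width of the frame.

B is a straight staircase of 5 solid steps. Each step is 870 mm wide (x), 311 mm deep (y, the going) and 169 mm tall (the rise). The first step rests on the floor; each subsequent step sits one going further in +y and one rise higher in +z, directly behind and above the previous step with no overlap.

The staircase is on the floor beside the door frame on its +y side.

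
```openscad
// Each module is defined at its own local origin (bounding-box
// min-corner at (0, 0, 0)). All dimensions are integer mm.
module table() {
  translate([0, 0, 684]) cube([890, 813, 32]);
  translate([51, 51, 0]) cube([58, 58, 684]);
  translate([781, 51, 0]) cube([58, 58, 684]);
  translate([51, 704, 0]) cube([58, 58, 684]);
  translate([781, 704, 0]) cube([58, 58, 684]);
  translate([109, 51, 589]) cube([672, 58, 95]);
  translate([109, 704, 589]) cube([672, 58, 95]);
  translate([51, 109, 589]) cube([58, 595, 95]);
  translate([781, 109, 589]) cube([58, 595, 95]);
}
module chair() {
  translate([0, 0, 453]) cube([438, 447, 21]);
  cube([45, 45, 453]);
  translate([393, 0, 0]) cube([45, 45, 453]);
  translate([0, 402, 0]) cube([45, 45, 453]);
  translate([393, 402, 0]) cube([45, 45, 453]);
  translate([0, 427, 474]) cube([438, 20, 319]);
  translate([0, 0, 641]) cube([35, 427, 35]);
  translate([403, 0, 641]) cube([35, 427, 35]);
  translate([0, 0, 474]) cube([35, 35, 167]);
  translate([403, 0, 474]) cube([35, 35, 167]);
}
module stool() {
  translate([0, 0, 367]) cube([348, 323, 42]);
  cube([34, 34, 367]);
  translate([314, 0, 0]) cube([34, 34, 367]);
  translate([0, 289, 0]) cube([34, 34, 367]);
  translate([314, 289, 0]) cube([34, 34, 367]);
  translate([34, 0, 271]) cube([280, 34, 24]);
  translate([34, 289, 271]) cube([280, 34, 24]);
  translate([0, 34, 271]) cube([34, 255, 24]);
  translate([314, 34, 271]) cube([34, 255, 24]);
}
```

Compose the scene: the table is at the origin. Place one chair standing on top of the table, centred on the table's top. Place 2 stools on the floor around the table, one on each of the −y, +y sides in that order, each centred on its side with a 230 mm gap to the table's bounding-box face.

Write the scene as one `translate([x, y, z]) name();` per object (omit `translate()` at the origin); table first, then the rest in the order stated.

table();
translate([226, 183, 716]) chair();
translate([271, -553, 0]) stool();
translate([271, 1043, 0]) stool();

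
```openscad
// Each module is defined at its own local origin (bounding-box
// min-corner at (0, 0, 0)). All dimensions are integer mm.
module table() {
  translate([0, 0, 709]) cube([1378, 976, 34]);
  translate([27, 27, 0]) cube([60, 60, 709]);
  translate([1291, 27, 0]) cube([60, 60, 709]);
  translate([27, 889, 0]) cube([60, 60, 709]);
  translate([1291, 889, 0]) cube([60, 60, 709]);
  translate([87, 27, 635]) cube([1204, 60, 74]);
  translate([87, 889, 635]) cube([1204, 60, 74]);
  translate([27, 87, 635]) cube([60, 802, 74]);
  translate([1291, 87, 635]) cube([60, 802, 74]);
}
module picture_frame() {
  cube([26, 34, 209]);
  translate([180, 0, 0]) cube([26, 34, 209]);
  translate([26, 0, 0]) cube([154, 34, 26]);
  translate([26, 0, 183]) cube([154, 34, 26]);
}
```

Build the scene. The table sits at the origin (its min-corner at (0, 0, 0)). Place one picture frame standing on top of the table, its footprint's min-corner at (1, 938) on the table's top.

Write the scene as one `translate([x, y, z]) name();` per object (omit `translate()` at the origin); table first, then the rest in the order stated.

table();
translate([1, 938, 743]) picture_frame();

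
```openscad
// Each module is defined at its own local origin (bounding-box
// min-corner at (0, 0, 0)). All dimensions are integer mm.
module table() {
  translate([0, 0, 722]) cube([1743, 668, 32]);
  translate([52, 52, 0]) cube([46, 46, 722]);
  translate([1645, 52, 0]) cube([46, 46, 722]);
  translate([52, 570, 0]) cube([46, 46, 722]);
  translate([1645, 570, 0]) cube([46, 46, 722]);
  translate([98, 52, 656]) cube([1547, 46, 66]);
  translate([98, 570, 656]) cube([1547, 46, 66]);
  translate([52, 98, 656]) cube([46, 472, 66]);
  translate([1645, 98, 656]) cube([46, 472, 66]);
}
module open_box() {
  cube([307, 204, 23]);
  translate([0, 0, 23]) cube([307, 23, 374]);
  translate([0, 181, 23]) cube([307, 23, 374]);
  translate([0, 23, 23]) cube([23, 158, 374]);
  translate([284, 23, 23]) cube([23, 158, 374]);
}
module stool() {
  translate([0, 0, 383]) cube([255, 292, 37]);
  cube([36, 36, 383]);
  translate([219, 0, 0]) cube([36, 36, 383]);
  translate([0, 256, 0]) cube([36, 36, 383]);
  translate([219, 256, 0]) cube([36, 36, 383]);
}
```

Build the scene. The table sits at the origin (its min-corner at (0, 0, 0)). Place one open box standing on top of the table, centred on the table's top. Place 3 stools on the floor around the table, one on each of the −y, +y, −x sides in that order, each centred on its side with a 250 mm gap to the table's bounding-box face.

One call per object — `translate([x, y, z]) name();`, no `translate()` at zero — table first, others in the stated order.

table();
translate([718, 232, 754]) open_box();
translate([744, -542, 0]) stool();
translate([744, 918, 0]) stool();
translate([-505, 188, 0]) stool();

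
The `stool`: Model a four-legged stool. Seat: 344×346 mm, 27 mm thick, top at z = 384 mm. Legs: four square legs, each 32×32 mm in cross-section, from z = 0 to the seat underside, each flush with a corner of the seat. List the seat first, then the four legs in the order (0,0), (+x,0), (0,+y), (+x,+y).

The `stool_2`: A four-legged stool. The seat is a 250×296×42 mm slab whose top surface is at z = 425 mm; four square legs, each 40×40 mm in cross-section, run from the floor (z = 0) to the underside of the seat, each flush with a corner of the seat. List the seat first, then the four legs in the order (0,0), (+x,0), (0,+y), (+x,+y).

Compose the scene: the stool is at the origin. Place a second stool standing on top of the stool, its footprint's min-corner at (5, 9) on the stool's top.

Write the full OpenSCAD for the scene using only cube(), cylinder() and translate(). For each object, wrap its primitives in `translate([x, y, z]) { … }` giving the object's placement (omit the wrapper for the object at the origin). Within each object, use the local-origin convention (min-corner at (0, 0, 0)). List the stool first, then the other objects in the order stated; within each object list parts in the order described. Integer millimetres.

translate([0, 0, 357]) cube([344, 346, 27]);
cube([32, 32, 357]);
translate([312, 0, 0]) cube([32, 32, 357]);
translate([0, 314, 0]) cube([32, 32, 357]);
translate([312, 314, 0]) cube([32, 32, 357]);
translate([5, 9, 384]) {
  translate([0, 0, 383]) cube([250, 296, 42]);
  cube([40, 40, 383]);
  translate([210, 0, 0]) cube([40, 40, 383]);
  translate([0, 256, 0]) cube([40, 40, 383]);
  translate([210, 256, 0]) cube([40, 40, 383]);
}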